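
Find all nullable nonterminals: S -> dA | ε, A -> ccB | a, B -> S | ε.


A nonterminal is nullable iff some alternative derives ε (directly, or every symbol in it is nullable)
Nullable: {B, S}


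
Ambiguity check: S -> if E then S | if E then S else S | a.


dangling else: 'if E then if E then a else a' parses two ways
Ambiguous


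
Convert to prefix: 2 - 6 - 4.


left-to-right (same/higher precedence on left): tree is (- (- 2 6) 4)
Prefix: - - 2 6 4


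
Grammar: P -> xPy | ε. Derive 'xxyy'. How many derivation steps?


Derivation: P => xPy => xxPyy => xxyy
Steps: 3


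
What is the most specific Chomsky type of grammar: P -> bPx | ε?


Single nonterminal LHS, but b^n x^n is not regular
Classification: Type 2 (Context-Free)


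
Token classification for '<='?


Pattern: operator symbol
Type: OPERATOR


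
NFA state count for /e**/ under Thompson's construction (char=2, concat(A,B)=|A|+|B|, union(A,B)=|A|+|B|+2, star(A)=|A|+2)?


Syntax tree has 1 char leaf(s), 0 union(s), 2 star(s)
chars contribute 1×2 = 2; each union adds +2; each star adds +2
Total: 2 + 0 + 4 = 6 states


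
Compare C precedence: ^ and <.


'<' is relational (level 7); '^' is bitwise XOR (level 4)
Higher level binds tighter
'<' has higher precedence than '^'


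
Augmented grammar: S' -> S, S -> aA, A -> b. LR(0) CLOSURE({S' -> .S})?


Start: S' -> .S
For each item with dot before a nonterminal B, add B -> .γ for every B-production
Closure: [S' -> .S, S -> .aA]


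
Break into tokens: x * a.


Scan left to right, longest-match per lexeme
Tokens: ID(x), OP(*), ID(a)


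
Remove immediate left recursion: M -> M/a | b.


Left-recursive alternatives: M/a; non-recursive: b
Introduce M': M -> bM', M' -> /aM' | ε


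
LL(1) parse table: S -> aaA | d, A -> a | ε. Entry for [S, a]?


For [S, a]: 'a' ∈ FIRST(aaA)
Entry: S -> aaA


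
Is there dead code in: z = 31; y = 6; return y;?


z is assigned but never read
Dead: 'z = 31'


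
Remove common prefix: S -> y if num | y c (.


Common prefix: 'y'
Factored: S -> y S', S' -> if num | c (


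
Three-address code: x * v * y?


Break into single-operator statements:
t1 = x * v
t2 = t1 * y


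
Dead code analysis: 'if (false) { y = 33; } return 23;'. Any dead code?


condition is constant false, so the whole block is unreachable
Dead: 'if (false) { y = 33; }'


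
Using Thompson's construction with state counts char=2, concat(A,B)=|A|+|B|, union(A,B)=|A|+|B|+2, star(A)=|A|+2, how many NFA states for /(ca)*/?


Syntax tree has 2 char leaf(s), 0 union(s), 1 star(s)
chars contribute 2×2 = 4; each union adds +2; each star adds +2
Total: 4 + 0 + 2 = 6 states


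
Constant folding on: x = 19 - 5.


19 - 5 = 14 at compile time
Optimized: x = 14


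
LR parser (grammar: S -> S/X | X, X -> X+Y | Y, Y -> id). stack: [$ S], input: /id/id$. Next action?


shift '/' to continue S -> S/X
Action: shift


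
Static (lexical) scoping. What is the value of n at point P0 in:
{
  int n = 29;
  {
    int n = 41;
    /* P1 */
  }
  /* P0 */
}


n declared in the same block as P0
n = 29


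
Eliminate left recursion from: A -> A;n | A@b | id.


Left-recursive alternatives: A;n, A@b; non-recursive: id
Introduce A': A -> idA', A' -> ;nA' | @bA' | ε


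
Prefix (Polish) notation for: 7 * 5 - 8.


left-to-right (same/higher precedence on left): tree is (- (* 7 5) 8)
Prefix: - * 7 5 8


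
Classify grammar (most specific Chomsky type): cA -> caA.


LHS has context (more than one symbol) and |LHS| ≤ |RHS|
Classification: Type 1 (Context-Sensitive)


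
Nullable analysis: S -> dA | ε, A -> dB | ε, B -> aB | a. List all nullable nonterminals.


A nonterminal is nullable iff some alternative derives ε (directly, or every symbol in it is nullable)
Nullable: {A, S}


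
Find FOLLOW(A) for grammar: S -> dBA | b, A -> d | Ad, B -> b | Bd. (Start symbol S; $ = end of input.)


$ ∈ FOLLOW(S). For each A -> αBβ: add FIRST(β)\{ε} to FOLLOW(B); if β nullable, add FOLLOW(A).
FOLLOW(A) = {$, d}


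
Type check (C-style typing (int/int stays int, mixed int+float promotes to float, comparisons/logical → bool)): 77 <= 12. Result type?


Operand types: int <= int
Rule: comparison yields bool
Result type: bool


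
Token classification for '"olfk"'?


Pattern: double-quoted sequence
Type: STRING_LITERAL


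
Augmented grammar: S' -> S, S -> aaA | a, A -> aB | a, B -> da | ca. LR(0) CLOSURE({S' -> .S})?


Start: S' -> .S
For each item with dot before a nonterminal B, add B -> .γ for every B-production
Closure: [S' -> .S, S -> .aaA, S -> .a]


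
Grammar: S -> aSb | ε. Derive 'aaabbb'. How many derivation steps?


Derivation: S => aSb => aaSbb => aaaSbbb => aaabbb
Steps: 4


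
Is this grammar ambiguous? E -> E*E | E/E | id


'id*id/id' has two parse trees (no precedence encoded between * and /)
Ambiguous


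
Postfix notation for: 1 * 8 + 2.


Left to right (same or higher precedence on left)
Postfix: 1 8 * 2 +


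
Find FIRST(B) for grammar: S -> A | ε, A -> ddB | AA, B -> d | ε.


Per alternative of B: FIRST(d) = {d}; FIRST(ε) = {ε}
FIRST(B) = {d, ε}


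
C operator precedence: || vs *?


'*' is multiplicative (level 10); '||' is logical OR (level 1)
Higher level binds tighter
'*' has higher precedence than '||'


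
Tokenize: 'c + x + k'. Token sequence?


Scan left to right, longest-match per lexeme
Tokens: ID(c), OP(+), ID(x), OP(+), ID(k)


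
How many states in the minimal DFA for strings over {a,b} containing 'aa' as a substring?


KMP-style automaton: 2 progress states + 1 absorbing accept = 3
Minimal DFA: 3 states


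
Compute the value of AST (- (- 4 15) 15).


Evaluate inner: (- 4 15) = -11
Evaluate root: (- -11 15) = -26
Result: -26


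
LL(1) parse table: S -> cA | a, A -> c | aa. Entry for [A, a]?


For [A, a]: 'a' ∈ FIRST(aa)
Entry: A -> aa


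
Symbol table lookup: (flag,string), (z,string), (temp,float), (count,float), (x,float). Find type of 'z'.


Lookup 'z' → type string


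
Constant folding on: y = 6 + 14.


6 + 14 = 20 at compile time
Optimized: y = 20


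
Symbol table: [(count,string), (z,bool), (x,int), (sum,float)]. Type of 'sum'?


Lookup 'sum' → type float


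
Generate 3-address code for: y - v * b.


Break into single-operator statements:
t1 = v * b
t2 = y - t1


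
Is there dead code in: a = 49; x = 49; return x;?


a is assigned but never read
Dead: 'a = 49'


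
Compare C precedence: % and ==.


'%' is multiplicative (level 10); '==' is equality (level 6)
Higher level binds tighter
'%' has higher precedence than '=='


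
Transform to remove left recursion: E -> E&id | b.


Left-recursive alternatives: E&id; non-recursive: b
Introduce E': E -> bE', E' -> &idE' | ε


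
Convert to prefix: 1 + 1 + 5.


left-to-right (same/higher precedence on left): tree is (+ (+ 1 1) 5)
Prefix: + + 1 1 5


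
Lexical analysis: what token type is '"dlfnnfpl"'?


Pattern: double-quoted sequence
Type: STRING_LITERAL


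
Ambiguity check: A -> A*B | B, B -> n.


precedence layered via separate nonterminal B: deterministic
Unambiguous


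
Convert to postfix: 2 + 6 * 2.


* has higher precedence, evaluate 6*2 first
Postfix: 2 6 2 * +


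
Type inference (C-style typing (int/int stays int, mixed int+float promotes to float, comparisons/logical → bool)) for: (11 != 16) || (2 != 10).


Operand types: bool || bool
Rule: logical operators take bool operands and yield bool
Result type: bool


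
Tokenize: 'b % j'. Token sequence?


Scan left to right, longest-match per lexeme
Tokens: ID(b), OP(%), ID(j)


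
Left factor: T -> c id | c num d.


Common prefix: 'c'
Factored: T -> c T', T' -> id | num d


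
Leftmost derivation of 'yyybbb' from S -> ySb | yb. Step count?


Derivation: S => ySb => yySbb => yyybbb
Steps: 3


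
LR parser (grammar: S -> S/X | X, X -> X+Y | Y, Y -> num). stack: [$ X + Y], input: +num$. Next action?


handle 'X+Y' on top
Action: reduce (X -> X+Y)


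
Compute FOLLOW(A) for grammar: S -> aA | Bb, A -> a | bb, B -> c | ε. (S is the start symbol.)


$ ∈ FOLLOW(S). For each A -> αBβ: add FIRST(β)\{ε} to FOLLOW(B); if β nullable, add FOLLOW(A).
FOLLOW(A) = {$}


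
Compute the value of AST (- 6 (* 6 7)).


Evaluate inner: (* 6 7) = 42
Evaluate root: (- 6 42) = -36
Result: -36


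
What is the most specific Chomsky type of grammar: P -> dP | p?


Right-linear: every RHS is a terminal or a terminal followed by one nonterminal
Classification: Type 3 (Regular)


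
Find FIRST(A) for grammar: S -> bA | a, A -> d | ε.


Per alternative of A: FIRST(d) = {d}; FIRST(ε) = {ε}
FIRST(A) = {d, ε}


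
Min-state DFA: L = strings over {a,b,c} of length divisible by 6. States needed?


Track length mod 6: states 0..5, accept at 0
Minimal DFA: 6 states


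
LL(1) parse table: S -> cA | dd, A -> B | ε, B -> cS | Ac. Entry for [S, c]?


For [S, c]: 'c' ∈ FIRST(cA)
Entry: S -> cA


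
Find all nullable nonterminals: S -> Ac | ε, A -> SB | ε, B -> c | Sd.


A nonterminal is nullable iff some alternative derives ε (directly, or every symbol in it is nullable)
Nullable: {A, S}


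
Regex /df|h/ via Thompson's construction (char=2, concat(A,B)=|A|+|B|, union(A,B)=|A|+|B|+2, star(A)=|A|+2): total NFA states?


Syntax tree has 3 char leaf(s), 1 union(s), 0 star(s)
chars contribute 3×2 = 6; each union adds +2; each star adds +2
Total: 6 + 2 + 0 = 8 states


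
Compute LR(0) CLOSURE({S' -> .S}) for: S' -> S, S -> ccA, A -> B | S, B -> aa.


Start: S' -> .S
For each item with dot before a nonterminal B, add B -> .γ for every B-production
Closure: [S' -> .S, S -> .ccA]


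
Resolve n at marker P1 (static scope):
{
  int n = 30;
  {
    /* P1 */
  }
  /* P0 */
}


P1's block does not declare n; resolves to the enclosing declaration at depth 0
n = 30


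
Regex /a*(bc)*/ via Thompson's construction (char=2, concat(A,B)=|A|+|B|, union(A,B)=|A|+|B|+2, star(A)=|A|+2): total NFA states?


Syntax tree has 3 char leaf(s), 0 union(s), 2 star(s)
chars contribute 3×2 = 6; each union adds +2; each star adds +2
Total: 6 + 0 + 4 = 10 states


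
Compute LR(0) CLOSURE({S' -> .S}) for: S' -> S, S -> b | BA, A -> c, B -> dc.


Start: S' -> .S
For each item with dot before a nonterminal B, add B -> .γ for every B-production
Closure: [S' -> .S, S -> .b, S -> .BA, B -> .dc]


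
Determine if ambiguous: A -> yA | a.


right-linear, alternatives start with distinct terminals 'y' vs 'a': unique leftmost derivation
Unambiguous


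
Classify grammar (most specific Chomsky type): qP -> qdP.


LHS has context (more than one symbol) and |LHS| ≤ |RHS|
Classification: Type 1 (Context-Sensitive)


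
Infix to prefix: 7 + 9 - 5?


left-to-right (same/higher precedence on left): tree is (- (+ 7 9) 5)
Prefix: - + 7 9 5


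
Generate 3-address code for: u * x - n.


Break into single-operator statements:
t1 = u * x
t2 = t1 - n


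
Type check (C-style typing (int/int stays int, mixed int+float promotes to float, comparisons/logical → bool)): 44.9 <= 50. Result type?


Operand types: float <= int
Rule: comparison yields bool
Result type: bool


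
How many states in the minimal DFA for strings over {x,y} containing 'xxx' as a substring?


KMP-style automaton: 3 progress states + 1 absorbing accept = 4
Minimal DFA: 4 states


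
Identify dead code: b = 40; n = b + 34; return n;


b is read by n's definition; n is returned
No dead code


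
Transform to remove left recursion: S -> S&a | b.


Left-recursive alternatives: S&a; non-recursive: b
Introduce S': S -> bS', S' -> &aS' | ε


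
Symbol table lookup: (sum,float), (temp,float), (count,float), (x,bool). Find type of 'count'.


Lookup 'count' → type float


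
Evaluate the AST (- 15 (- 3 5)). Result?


Evaluate inner: (- 3 5) = -2
Evaluate root: (- 15 -2) = 17
Result: 17


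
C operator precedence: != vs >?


'>' is relational (level 7); '!=' is equality (level 6)
Higher level binds tighter
'>' has higher precedence than '!='


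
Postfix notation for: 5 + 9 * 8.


* has higher precedence, evaluate 9*8 first
Postfix: 5 9 8 * +


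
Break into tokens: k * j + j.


Scan left to right, longest-match per lexeme
Tokens: ID(k), OP(*), ID(j), OP(+), ID(j)


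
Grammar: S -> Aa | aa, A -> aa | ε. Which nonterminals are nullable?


A nonterminal is nullable iff some alternative derives ε (directly, or every symbol in it is nullable)
Nullable: {A}


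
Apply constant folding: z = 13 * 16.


13 * 16 = 208 at compile time
Optimized: z = 208


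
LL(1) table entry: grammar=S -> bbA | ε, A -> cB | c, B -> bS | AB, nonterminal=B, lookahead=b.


For [B, b]: 'b' ∈ FIRST(bS)
Entry: B -> bS


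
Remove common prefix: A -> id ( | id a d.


Common prefix: 'id'
Factored: A -> id A', A' -> ( | a d


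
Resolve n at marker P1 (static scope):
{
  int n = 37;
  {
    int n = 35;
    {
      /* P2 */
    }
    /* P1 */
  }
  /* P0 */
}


n declared in the same block as P1
n = 35


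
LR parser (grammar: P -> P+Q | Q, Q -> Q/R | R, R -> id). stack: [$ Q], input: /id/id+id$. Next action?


shift '/' to continue Q -> Q/R
Action: shift


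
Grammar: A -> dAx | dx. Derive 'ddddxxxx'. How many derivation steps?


Derivation: A => dAx => ddAxx => dddAxxx => ddddxxxx
Steps: 4


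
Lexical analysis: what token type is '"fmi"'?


Pattern: double-quoted sequence
Type: STRING_LITERAL


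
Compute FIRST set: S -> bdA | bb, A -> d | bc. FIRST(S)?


Per alternative of S: FIRST(bdA) = {b}; FIRST(bb) = {b}
FIRST(S) = {b}


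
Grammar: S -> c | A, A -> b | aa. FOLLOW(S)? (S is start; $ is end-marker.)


$ ∈ FOLLOW(S). For each A -> αBβ: add FIRST(β)\{ε} to FOLLOW(B); if β nullable, add FOLLOW(A).
FOLLOW(S) = {$}


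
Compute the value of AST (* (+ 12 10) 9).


Evaluate inner: (+ 12 10) = 22
Evaluate root: (* 22 9) = 198
Result: 198


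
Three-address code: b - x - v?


Break into single-operator statements:
t1 = b - x
t2 = t1 - v


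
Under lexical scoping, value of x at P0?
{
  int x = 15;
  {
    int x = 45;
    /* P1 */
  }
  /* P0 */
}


x declared in the same block as P0
x = 15


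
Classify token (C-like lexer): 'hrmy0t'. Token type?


Pattern: letter/underscore followed by alphanumerics, not a keyword
Type: IDENTIFIER


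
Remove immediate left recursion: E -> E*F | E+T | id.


Left-recursive alternatives: E*F, E+T; non-recursive: id
Introduce E': E -> idE', E' -> *FE' | +TE' | ε


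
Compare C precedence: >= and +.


'+' is additive (level 9); '>=' is relational (level 7)
Higher level binds tighter
'+' has higher precedence than '>='


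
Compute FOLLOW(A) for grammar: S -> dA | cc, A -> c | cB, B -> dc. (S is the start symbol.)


$ ∈ FOLLOW(S). For each A -> αBβ: add FIRST(β)\{ε} to FOLLOW(B); if β nullable, add FOLLOW(A).
FOLLOW(A) = {$}


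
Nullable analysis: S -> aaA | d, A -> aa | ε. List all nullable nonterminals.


A nonterminal is nullable iff some alternative derives ε (directly, or every symbol in it is nullable)
Nullable: {A}


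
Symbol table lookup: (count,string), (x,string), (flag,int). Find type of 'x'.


Lookup 'x' → type string


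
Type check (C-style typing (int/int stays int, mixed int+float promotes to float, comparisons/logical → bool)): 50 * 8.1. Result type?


Operand types: int * float
Rule: mixed int/float promotes to float; int/int stays int
Result type: float


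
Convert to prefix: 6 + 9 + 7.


left-to-right (same/higher precedence on left): tree is (+ (+ 6 9) 7)
Prefix: + + 6 9 7


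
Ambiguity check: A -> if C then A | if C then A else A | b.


dangling else: 'if C then if C then b else b' parses two ways
Ambiguous


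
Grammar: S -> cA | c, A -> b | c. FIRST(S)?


Per alternative of S: FIRST(cA) = {c}; FIRST(c) = {c}
FIRST(S) = {c}


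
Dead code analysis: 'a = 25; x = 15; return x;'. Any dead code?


a is assigned but never read
Dead: 'a = 25'


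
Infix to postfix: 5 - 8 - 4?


Left to right (same or higher precedence on left)
Postfix: 5 8 - 4 -


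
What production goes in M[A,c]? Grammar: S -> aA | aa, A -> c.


For [A, c]: 'c' ∈ FIRST(c)
Entry: A -> c


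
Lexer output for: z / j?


Scan left to right, longest-match per lexeme
Tokens: ID(z), OP(/), ID(j)


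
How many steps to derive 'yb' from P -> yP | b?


Derivation: P => yP => yb
Steps: 2


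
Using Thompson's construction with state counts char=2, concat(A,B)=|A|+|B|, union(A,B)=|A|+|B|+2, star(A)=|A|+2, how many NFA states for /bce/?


Syntax tree has 3 char leaf(s), 0 union(s), 0 star(s)
chars contribute 3×2 = 6; each union adds +2; each star adds +2
Total: 6 + 0 + 0 = 6 states


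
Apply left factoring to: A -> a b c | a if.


Common prefix: 'a'
Factored: A -> a A', A' -> b c | if


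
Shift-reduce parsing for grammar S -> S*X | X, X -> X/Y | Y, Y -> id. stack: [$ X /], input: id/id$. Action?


no handle; shift 'id'
Action: shift


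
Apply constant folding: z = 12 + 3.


12 + 3 = 15 at compile time
Optimized: z = 15


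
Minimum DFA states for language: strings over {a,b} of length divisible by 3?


Track length mod 3: states 0..2, accept at 0
Minimal DFA: 3 states


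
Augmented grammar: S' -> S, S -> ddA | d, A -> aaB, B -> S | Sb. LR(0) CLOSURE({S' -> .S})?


Start: S' -> .S
For each item with dot before a nonterminal B, add B -> .γ for every B-production
Closure: [S' -> .S, S -> .ddA, S -> .d]


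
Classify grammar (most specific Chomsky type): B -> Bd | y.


Left-linear: every RHS is a terminal or one nonterminal followed by a terminal
Classification: Type 3 (Regular)


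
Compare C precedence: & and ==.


'==' is equality (level 6); '&' is bitwise AND (level 5)
Higher level binds tighter
'==' has higher precedence than '&'


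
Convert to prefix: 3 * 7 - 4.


left-to-right (same/higher precedence on left): tree is (- (* 3 7) 4)
Prefix: - * 3 7 4


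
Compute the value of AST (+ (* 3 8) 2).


Evaluate inner: (* 3 8) = 24
Evaluate root: (+ 24 2) = 26
Result: 26


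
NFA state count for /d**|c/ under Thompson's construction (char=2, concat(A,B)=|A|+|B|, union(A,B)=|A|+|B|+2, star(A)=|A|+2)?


Syntax tree has 2 char leaf(s), 1 union(s), 2 star(s)
chars contribute 2×2 = 4; each union adds +2; each star adds +2
Total: 4 + 2 + 4 = 10 states


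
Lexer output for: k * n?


Scan left to right, longest-match per lexeme
Tokens: ID(k), OP(*), ID(n)


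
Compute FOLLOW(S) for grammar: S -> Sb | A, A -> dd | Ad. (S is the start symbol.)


$ ∈ FOLLOW(S). For each A -> αBβ: add FIRST(β)\{ε} to FOLLOW(B); if β nullable, add FOLLOW(A).
FOLLOW(S) = {$, b}


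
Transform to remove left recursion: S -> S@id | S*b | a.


Left-recursive alternatives: S@id, S*b; non-recursive: a
Introduce S': S -> aS', S' -> @idS' | *bS' | ε


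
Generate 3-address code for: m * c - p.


Break into single-operator statements:
t1 = m * c
t2 = t1 - p


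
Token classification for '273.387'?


Pattern: digits with a decimal point
Type: FLOAT_LITERAL


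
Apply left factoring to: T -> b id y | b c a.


Common prefix: 'b'
Factored: T -> b T', T' -> id y | c a


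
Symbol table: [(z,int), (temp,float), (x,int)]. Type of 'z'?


Lookup 'z' → type int


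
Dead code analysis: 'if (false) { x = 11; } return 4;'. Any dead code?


condition is constant false, so the whole block is unreachable
Dead: 'if (false) { x = 11; }'


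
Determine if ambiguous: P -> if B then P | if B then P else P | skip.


dangling else: 'if B then if B then skip else skip' parses two ways
Ambiguous


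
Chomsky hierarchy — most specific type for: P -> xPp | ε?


Single nonterminal LHS, but x^n p^n is not regular
Classification: Type 2 (Context-Free)


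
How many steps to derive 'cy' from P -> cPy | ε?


Derivation: P => cPy => cy
Steps: 2


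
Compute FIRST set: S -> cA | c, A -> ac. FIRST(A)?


Per alternative of A: FIRST(ac) = {a}
FIRST(A) = {a}


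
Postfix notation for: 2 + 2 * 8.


* has higher precedence, evaluate 2*8 first
Postfix: 2 2 8 * +


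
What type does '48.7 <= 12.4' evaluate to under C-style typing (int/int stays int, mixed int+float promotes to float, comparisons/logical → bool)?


Operand types: float <= float
Rule: comparison yields bool
Result type: bool


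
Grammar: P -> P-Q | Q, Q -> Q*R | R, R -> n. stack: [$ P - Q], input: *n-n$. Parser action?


'*' can extend Q; shift to build Q -> Q*R
Action: shift


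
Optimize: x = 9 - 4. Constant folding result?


9 - 4 = 5 at compile time
Optimized: x = 5


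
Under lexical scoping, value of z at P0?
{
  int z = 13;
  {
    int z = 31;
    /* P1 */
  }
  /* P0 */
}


z declared in the same block as P0
z = 13


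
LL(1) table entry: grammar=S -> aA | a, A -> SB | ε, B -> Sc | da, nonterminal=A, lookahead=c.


For [A, c]: ε is nullable and 'c' ∈ FOLLOW(A)
Entry: A -> ε


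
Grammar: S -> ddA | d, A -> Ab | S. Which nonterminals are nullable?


A nonterminal is nullable iff some alternative derives ε (directly, or every symbol in it is nullable)
Nullable: {}


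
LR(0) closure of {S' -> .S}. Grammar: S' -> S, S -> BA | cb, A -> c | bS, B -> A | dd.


Start: S' -> .S
For each item with dot before a nonterminal B, add B -> .γ for every B-production
Closure: [S' -> .S, S -> .BA, S -> .cb, B -> .A, B -> .dd, A -> .c, A -> .bS]


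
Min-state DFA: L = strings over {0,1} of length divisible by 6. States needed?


Track length mod 6: states 0..5, accept at 0
Minimal DFA: 6 states


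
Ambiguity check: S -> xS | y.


right-linear, alternatives start with distinct terminals 'x' vs 'y': unique leftmost derivation
Unambiguous


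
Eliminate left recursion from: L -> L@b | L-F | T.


Left-recursive alternatives: L@b, L-F; non-recursive: T
Introduce L': L -> TL', L' -> @bL' | -FL' | ε


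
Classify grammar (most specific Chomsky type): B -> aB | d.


Right-linear: every RHS is a terminal or a terminal followed by one nonterminal
Classification: Type 3 (Regular)


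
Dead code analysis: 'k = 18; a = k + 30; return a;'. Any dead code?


k is read by a's definition; a is returned
No dead code


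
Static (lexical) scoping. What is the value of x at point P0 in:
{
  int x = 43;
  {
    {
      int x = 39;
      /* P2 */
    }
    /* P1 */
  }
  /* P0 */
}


x declared in the same block as P0
x = 43


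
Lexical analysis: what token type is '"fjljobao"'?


Pattern: double-quoted sequence
Type: STRING_LITERAL


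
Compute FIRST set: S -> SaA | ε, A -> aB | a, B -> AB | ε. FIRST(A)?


Per alternative of A: FIRST(aB) = {a}; FIRST(a) = {a}
FIRST(A) = {a}


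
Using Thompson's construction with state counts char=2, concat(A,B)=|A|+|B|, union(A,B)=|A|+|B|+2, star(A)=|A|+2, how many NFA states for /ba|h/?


Syntax tree has 3 char leaf(s), 1 union(s), 0 star(s)
chars contribute 3×2 = 6; each union adds +2; each star adds +2
Total: 6 + 2 + 0 = 8 states


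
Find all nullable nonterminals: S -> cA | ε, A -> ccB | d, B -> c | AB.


A nonterminal is nullable iff some alternative derives ε (directly, or every symbol in it is nullable)
Nullable: {S}


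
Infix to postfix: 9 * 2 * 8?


Left to right (same or higher precedence on left)
Postfix: 9 2 * 8 *


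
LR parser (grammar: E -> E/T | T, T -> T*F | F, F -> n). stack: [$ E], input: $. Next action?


start symbol E on stack, input exhausted
Action: accept


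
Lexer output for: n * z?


Scan left to right, longest-match per lexeme
Tokens: ID(n), OP(*), ID(z)


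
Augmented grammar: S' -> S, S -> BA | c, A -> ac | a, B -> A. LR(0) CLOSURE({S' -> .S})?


Start: S' -> .S
For each item with dot before a nonterminal B, add B -> .γ for every B-production
Closure: [S' -> .S, S -> .BA, S -> .c, B -> .A, A -> .ac, A -> .a]


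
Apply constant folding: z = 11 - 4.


11 - 4 = 7 at compile time
Optimized: z = 7


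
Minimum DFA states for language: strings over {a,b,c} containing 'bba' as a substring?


KMP-style automaton: 3 progress states + 1 absorbing accept = 4
Minimal DFA: 4 states


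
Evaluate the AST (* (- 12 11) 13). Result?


Evaluate inner: (- 12 11) = 1
Evaluate root: (* 1 13) = 13
Result: 13


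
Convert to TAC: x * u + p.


Break into single-operator statements:
t1 = x * u
t2 = t1 + p


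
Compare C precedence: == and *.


'*' is multiplicative (level 10); '==' is equality (level 6)
Higher level binds tighter
'*' has higher precedence than '=='


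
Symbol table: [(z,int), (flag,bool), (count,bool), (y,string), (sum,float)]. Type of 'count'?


Lookup 'count' → type bool


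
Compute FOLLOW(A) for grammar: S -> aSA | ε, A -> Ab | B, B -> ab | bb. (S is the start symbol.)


$ ∈ FOLLOW(S). For each A -> αBβ: add FIRST(β)\{ε} to FOLLOW(B); if β nullable, add FOLLOW(A).
FOLLOW(A) = {$, a, b}


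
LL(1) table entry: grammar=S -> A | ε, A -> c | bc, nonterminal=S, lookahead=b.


For [S, b]: 'b' ∈ FIRST(A)
Entry: S -> A


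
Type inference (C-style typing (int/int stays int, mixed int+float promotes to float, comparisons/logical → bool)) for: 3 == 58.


Operand types: int == int
Rule: comparison yields bool
Result type: bool


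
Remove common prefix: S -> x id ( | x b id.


Common prefix: 'x'
Factored: S -> x S', S' -> id ( | b id


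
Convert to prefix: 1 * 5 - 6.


left-to-right (same/higher precedence on left): tree is (- (* 1 5) 6)
Prefix: - * 1 5 6


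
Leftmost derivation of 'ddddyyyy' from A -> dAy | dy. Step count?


Derivation: A => dAy => ddAyy => dddAyyy => ddddyyyy
Steps: 4


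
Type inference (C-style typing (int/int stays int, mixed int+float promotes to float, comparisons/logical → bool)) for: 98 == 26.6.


Operand types: int == float
Rule: comparison yields bool
Result type: bool


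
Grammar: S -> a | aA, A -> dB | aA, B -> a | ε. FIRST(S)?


Per alternative of S: FIRST(a) = {a}; FIRST(aA) = {a}
FIRST(S) = {a}


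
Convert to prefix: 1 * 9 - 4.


left-to-right (same/higher precedence on left): tree is (- (* 1 9) 4)
Prefix: - * 1 9 4


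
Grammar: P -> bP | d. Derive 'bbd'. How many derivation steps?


Derivation: P => bP => bbP => bbd
Steps: 3


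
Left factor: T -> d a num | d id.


Common prefix: 'd'
Factored: T -> d T', T' -> a num | id


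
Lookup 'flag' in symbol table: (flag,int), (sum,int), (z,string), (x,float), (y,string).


Lookup 'flag' → type int


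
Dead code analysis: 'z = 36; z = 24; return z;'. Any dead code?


first assignment to z is overwritten before any read
Dead: 'z = 36'


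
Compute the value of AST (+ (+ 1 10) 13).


Evaluate inner: (+ 1 10) = 11
Evaluate root: (+ 11 13) = 24
Result: 24


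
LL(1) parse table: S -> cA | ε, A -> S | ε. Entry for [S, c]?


For [S, c]: 'c' ∈ FIRST(cA)
Entry: S -> cA


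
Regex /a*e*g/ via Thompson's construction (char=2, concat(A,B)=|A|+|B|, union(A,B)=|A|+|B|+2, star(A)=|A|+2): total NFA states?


Syntax tree has 3 char leaf(s), 0 union(s), 2 star(s)
chars contribute 3×2 = 6; each union adds +2; each star adds +2
Total: 6 + 0 + 4 = 10 states


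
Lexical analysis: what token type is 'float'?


Pattern: reserved word
Type: KEYWORD


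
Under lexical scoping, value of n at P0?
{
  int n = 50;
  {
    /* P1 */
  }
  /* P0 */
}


n declared in the same block as P0
n = 50


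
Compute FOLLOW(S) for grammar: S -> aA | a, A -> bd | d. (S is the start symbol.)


$ ∈ FOLLOW(S). For each A -> αBβ: add FIRST(β)\{ε} to FOLLOW(B); if β nullable, add FOLLOW(A).
FOLLOW(S) = {$}


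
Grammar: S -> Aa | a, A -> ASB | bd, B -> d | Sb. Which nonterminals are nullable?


A nonterminal is nullable iff some alternative derives ε (directly, or every symbol in it is nullable)
Nullable: {}


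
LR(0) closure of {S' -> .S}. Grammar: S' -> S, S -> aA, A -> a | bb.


Start: S' -> .S
For each item with dot before a nonterminal B, add B -> .γ for every B-production
Closure: [S' -> .S, S -> .aA]


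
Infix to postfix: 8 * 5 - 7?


Left to right (same or higher precedence on left)
Postfix: 8 5 * 7 -


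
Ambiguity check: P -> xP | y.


right-linear, alternatives start with distinct terminals 'x' vs 'y': unique leftmost derivation
Unambiguous


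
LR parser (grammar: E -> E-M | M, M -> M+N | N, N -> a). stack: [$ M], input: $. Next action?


lookahead ∉ {+} so M won't extend; reduce E -> M
Action: reduce (E -> M)


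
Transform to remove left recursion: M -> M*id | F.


Left-recursive alternatives: M*id; non-recursive: F
Introduce M': M -> FM', M' -> *idM' | ε


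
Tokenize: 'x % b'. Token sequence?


Scan left to right, longest-match per lexeme
Tokens: ID(x), OP(%), ID(b)


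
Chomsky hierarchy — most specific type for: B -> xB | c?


Right-linear: every RHS is a terminal or a terminal followed by one nonterminal
Classification: Type 3 (Regular)


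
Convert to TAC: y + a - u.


Break into single-operator statements:
t1 = y + a
t2 = t1 - u


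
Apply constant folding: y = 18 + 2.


18 + 2 = 20 at compile time
Optimized: y = 20


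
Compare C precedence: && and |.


'|' is bitwise OR (level 3); '&&' is logical AND (level 2)
Higher level binds tighter
'|' has higher precedence than '&&'


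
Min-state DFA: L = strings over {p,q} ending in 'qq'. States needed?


Track the longest suffix of input matching a prefix of 'qq': 3 classes (prefixes of length 0..2)
Minimal DFA: 3 states


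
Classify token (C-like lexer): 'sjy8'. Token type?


Pattern: letter/underscore followed by alphanumerics, not a keyword
Type: IDENTIFIER


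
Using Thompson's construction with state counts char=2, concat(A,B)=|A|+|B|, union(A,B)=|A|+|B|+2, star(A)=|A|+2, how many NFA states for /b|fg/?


Syntax tree has 3 char leaf(s), 1 union(s), 0 star(s)
chars contribute 3×2 = 6; each union adds +2; each star adds +2
Total: 6 + 2 + 0 = 8 states


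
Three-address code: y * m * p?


Break into single-operator statements:
t1 = y * m
t2 = t1 * p


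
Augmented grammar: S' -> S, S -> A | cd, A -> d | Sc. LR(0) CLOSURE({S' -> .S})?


Start: S' -> .S
For each item with dot before a nonterminal B, add B -> .γ for every B-production
Closure: [S' -> .S, S -> .A, S -> .cd, A -> .d, A -> .Sc]


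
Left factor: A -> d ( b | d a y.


Common prefix: 'd'
Factored: A -> d A', A' -> ( b | a y


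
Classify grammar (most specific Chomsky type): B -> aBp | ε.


Single nonterminal LHS, but a^n p^n is not regular
Classification: Type 2 (Context-Free)


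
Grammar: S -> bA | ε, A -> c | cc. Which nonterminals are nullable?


A nonterminal is nullable iff some alternative derives ε (directly, or every symbol in it is nullable)
Nullable: {S}


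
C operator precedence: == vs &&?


'==' is equality (level 6); '&&' is logical AND (level 2)
Higher level binds tighter
'==' has higher precedence than '&&'


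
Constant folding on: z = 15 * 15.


15 * 15 = 225 at compile time
Optimized: z = 225


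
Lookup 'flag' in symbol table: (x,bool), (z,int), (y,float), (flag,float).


Lookup 'flag' → type float


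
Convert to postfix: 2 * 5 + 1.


Left to right (same or higher precedence on left)
Postfix: 2 5 * 1 +


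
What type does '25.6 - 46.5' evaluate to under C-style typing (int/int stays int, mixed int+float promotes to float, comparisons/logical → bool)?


Operand types: float - float
Rule: mixed int/float promotes to float; int/int stays int
Result type: float


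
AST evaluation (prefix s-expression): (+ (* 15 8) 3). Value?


Evaluate inner: (* 15 8) = 120
Evaluate root: (+ 120 3) = 123
Result: 123


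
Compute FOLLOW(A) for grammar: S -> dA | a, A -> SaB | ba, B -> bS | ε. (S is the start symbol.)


$ ∈ FOLLOW(S). For each A -> αBβ: add FIRST(β)\{ε} to FOLLOW(B); if β nullable, add FOLLOW(A).
FOLLOW(A) = {$, a}


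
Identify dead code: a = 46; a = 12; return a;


first assignment to a is overwritten before any read
Dead: 'a = 46'


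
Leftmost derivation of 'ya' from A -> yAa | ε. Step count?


Derivation: A => yAa => ya
Steps: 2


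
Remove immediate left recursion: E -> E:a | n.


Left-recursive alternatives: E:a; non-recursive: n
Introduce E': E -> nE', E' -> :aE' | ε


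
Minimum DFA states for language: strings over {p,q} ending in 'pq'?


Track the longest suffix of input matching a prefix of 'pq': 3 classes (prefixes of length 0..2)
Minimal DFA: 3 states


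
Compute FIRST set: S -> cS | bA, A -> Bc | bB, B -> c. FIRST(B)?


Per alternative of B: FIRST(c) = {c}
FIRST(B) = {c}


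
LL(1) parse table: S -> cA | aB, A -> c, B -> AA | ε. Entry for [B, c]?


For [B, c]: 'c' ∈ FIRST(AA)
Entry: B -> AA


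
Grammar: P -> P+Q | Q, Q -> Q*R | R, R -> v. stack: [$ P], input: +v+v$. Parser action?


shift '+' to continue P -> P+Q
Action: shift


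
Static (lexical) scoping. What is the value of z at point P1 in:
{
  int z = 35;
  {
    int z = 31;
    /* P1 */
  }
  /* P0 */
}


z declared in the same block as P1
z = 31


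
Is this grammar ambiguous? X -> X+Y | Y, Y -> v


precedence layered via separate nonterminal Y: deterministic
Unambiguous


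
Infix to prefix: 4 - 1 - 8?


left-to-right (same/higher precedence on left): tree is (- (- 4 1) 8)
Prefix: - - 4 1 8


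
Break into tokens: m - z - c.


Scan left to right, longest-match per lexeme
Tokens: ID(m), OP(-), ID(z), OP(-), ID(c)


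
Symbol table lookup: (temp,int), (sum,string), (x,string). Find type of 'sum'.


Lookup 'sum' → type string


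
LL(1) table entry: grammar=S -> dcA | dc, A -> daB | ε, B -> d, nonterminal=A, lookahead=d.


For [A, d]: 'd' ∈ FIRST(daB)
Entry: A -> daB


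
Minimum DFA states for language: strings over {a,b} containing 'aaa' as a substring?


KMP-style automaton: 3 progress states + 1 absorbing accept = 4
Minimal DFA: 4 states


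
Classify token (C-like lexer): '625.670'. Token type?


Pattern: digits with a decimal point
Type: FLOAT_LITERAL


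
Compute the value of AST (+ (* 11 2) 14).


Evaluate inner: (* 11 2) = 22
Evaluate root: (+ 22 14) = 36
Result: 36


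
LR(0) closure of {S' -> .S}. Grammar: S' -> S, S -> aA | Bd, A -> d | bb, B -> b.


Start: S' -> .S
For each item with dot before a nonterminal B, add B -> .γ for every B-production
Closure: [S' -> .S, S -> .aA, S -> .Bd, B -> .b]


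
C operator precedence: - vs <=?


'-' is additive (level 9); '<=' is relational (level 7)
Higher level binds tighter
'-' has higher precedence than '<='


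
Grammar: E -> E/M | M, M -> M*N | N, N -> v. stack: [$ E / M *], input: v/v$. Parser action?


no handle; shift 'v'
Action: shift


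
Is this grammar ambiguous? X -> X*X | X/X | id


'id*id/id' has two parse trees (no precedence encoded between * and /)
Ambiguous


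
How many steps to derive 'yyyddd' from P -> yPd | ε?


Derivation: P => yPd => yyPdd => yyyPddd => yyyddd
Steps: 4


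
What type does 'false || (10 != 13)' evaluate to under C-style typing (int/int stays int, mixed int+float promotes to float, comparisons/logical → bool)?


Operand types: bool || bool
Rule: logical operators take bool operands and yield bool
Result type: bool


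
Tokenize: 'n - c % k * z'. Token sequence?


Scan left to right, longest-match per lexeme
Tokens: ID(n), OP(-), ID(c), OP(%), ID(k), OP(*), ID(z)


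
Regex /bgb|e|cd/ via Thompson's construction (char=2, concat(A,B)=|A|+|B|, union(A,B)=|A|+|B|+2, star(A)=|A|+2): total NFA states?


Syntax tree has 6 char leaf(s), 2 union(s), 0 star(s)
chars contribute 6×2 = 12; each union adds +2; each star adds +2
Total: 12 + 4 + 0 = 16 states


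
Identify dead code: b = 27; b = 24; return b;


first assignment to b is overwritten before any read
Dead: 'b = 27'


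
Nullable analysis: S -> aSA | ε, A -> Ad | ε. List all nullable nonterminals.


A nonterminal is nullable iff some alternative derives ε (directly, or every symbol in it is nullable)
Nullable: {A, S}


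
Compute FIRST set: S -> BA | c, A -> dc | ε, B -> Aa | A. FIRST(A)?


Per alternative of A: FIRST(dc) = {d}; FIRST(ε) = {ε}
FIRST(A) = {d, ε}


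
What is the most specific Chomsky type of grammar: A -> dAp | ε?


Single nonterminal LHS, but d^n p^n is not regular
Classification: Type 2 (Context-Free)


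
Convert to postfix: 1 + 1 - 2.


Left to right (same or higher precedence on left)
Postfix: 1 1 + 2 -


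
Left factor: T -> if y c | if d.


Common prefix: 'if'
Factored: T -> if T', T' -> y c | d


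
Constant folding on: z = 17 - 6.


17 - 6 = 11 at compile time
Optimized: z = 11


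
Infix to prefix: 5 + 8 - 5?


left-to-right (same/higher precedence on left): tree is (- (+ 5 8) 5)
Prefix: - + 5 8 5


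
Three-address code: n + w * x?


Break into single-operator statements:
t1 = w * x
t2 = n + t1


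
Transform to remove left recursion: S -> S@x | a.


Left-recursive alternatives: S@x; non-recursive: a
Introduce S': S -> aS', S' -> @xS' | ε


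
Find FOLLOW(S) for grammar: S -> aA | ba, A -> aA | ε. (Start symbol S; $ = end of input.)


$ ∈ FOLLOW(S). For each A -> αBβ: add FIRST(β)\{ε} to FOLLOW(B); if β nullable, add FOLLOW(A).
FOLLOW(S) = {$}


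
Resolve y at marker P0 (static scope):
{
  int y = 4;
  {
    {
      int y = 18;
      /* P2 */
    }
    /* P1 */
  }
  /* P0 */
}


y declared in the same block as P0
y = 4


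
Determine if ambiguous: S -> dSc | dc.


balanced d^n…c^n: each string has a unique parse
Unambiguous


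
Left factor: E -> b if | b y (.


Common prefix: 'b'
Factored: E -> b E', E' -> if | y (


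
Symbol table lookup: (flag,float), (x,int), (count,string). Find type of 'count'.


Lookup 'count' → type string


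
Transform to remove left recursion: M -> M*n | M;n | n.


Left-recursive alternatives: M*n, M;n; non-recursive: n
Introduce M': M -> nM', M' -> *nM' | ;nM' | ε


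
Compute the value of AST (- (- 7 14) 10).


Evaluate inner: (- 7 14) = -7
Evaluate root: (- -7 10) = -17
Result: -17


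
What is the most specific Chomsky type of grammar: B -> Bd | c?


Left-linear: every RHS is a terminal or one nonterminal followed by a terminal
Classification: Type 3 (Regular)


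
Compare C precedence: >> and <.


'>>' is shift (level 8); '<' is relational (level 7)
Higher level binds tighter
'>>' has higher precedence than '<'


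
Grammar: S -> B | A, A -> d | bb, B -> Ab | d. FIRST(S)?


Per alternative of S: FIRST(B) = {b, d}; FIRST(A) = {b, d}
FIRST(S) = {b, d}


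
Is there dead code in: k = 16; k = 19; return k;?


first assignment to k is overwritten before any read
Dead: 'k = 16'


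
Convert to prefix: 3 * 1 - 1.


left-to-right (same/higher precedence on left): tree is (- (* 3 1) 1)
Prefix: - * 3 1 1
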